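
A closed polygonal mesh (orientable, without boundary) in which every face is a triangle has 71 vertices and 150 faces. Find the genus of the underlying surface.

3

Every face is a triangle, so 2E = 3·150 = 450, giving E = 225.
χ = V − E + F = 71 − 225 + 150 = -4.
For a closed orientable surface χ = 2 − 2g, so g = (2 − (-4))/2 = 3.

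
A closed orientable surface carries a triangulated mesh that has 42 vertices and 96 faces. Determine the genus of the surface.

4

Every face is a triangle, so 2E = 3·96 = 288, giving E = 144.
χ = V − E + F = 42 − 144 + 96 = -6.
For a closed orientable surface χ = 2 − 2g, so g = (2 − (-6))/2 = 4.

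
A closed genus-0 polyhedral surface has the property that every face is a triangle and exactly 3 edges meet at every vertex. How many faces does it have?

Each face has 3 edges and each edge borders two faces, so 2E = 3F.
Each vertex has degree 3, so 3V = 2E and hence V = 3F/3.
Euler: V − E + F = 2 ⇒ (3F/3) − (3F/2) + F = 2.
Multiply by 6: (6 − 9 + 6)F = 12, i.e. 3F = 12.
So F = 4, E = 3·4/2 = 6, V = 3·4/3 = 4.

4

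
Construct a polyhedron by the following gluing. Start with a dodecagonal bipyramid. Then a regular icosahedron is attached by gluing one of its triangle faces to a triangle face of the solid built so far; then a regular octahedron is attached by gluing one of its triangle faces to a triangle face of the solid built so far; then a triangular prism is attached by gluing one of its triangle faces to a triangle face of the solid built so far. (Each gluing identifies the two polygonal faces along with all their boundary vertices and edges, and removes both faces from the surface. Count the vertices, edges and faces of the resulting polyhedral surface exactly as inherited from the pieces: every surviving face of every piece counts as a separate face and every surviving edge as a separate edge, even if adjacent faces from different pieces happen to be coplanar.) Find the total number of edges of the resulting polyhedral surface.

A dodecagonal bipyramid: V=14, E=36, F=24.
Attach a regular icosahedron (V=12, E=30, F=20) along a 3-gon: merge 3 vertices and 3 edges, delete both glued faces → V=23, E=63, F=42.
Attach a regular octahedron (V=6, E=12, F=8) along a 3-gon: merge 3 vertices and 3 edges, delete both glued faces → V=26, E=72, F=48.
Attach a triangular prism (V=6, E=9, F=5) along a 3-gon: merge 3 vertices and 3 edges, delete both glued faces → V=29, E=78, F=51.
Check: V − E + F = 29 − 78 + 51 = 2.

78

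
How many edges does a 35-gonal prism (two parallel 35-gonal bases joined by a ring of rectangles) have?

A prism on an n-gon has two n-gon bases and n rectangular sides: V = 2·35 = 70, E = 3·35 = 105, F = 35 + 2 = 37.

105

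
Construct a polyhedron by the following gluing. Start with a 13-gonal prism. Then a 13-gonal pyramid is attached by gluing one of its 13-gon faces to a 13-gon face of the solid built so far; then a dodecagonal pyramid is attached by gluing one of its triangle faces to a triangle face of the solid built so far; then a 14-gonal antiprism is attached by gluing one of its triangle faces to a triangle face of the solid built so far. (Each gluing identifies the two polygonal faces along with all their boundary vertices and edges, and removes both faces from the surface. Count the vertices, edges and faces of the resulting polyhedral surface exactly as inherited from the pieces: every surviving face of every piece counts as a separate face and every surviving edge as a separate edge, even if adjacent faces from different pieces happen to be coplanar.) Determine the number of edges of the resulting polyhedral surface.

A 13-gonal prism: V=26, E=39, F=15.
Attach a 13-gonal pyramid (V=14, E=26, F=14) along a 13-gon: merge 13 vertices and 13 edges, delete both glued faces → V=27, E=52, F=27.
Attach a dodecagonal pyramid (V=13, E=24, F=13) along a 3-gon: merge 3 vertices and 3 edges, delete both glued faces → V=37, E=73, F=38.
Attach a 14-gonal antiprism (V=28, E=56, F=30) along a 3-gon: merge 3 vertices and 3 edges, delete both glued faces → V=62, E=126, F=66.
Check: V − E + F = 62 − 126 + 66 = 2.

126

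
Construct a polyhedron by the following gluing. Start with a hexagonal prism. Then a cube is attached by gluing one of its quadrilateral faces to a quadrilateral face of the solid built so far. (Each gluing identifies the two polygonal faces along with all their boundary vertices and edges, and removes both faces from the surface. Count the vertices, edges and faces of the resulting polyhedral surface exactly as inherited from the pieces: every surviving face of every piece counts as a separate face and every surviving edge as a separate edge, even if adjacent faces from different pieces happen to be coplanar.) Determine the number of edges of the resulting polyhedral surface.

A hexagonal prism: V=12, E=18, F=8.
Attach a cube (V=8, E=12, F=6) along a 4-gon: merge 4 vertices and 4 edges, delete both glued faces → V=16, E=26, F=12.
Check: V − E + F = 16 − 26 + 12 = 2.

26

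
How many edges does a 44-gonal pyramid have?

A pyramid on an n-gon base has one n-gon and n triangles: V = 44 + 1 = 45, E = 2·44 = 88, F = 44 + 1 = 45.

88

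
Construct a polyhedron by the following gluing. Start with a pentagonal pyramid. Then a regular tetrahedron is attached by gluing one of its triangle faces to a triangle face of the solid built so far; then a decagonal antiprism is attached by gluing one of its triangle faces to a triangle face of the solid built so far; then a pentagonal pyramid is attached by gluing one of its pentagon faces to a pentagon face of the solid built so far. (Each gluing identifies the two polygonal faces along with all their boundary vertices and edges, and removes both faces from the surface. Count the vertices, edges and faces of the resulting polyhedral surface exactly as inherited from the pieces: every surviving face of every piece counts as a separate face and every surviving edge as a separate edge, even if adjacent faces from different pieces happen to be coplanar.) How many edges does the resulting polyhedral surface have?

A pentagonal pyramid: V=6, E=10, F=6.
Attach a regular tetrahedron (V=4, E=6, F=4) along a 3-gon: merge 3 vertices and 3 edges, delete both glued faces → V=7, E=13, F=8.
Attach a decagonal antiprism (V=20, E=40, F=22) along a 3-gon: merge 3 vertices and 3 edges, delete both glued faces → V=24, E=50, F=28.
Attach a pentagonal pyramid (V=6, E=10, F=6) along a 5-gon: merge 5 vertices and 5 edges, delete both glued faces → V=25, E=55, F=32.
Check: V − E + F = 25 − 55 + 32 = 2.

55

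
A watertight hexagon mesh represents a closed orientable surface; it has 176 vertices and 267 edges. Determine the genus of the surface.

Every face is a hexagon and each edge borders two faces, so 6F = 2·267, giving F = 89.
χ = V − E + F = 176 − 267 + 89 = -2.
For a closed orientable surface χ = 2 − 2g, so g = (2 − (-2))/2 = 2.

2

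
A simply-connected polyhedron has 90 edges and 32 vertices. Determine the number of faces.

60

Here V − E + F = 2.
F = 2 − V + E = 2 − 32 + 90 = 60.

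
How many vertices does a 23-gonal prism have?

46

A prism on an n-gon has two n-gon bases and n rectangular sides: V = 2·23 = 46, E = 3·23 = 69, F = 23 + 2 = 25.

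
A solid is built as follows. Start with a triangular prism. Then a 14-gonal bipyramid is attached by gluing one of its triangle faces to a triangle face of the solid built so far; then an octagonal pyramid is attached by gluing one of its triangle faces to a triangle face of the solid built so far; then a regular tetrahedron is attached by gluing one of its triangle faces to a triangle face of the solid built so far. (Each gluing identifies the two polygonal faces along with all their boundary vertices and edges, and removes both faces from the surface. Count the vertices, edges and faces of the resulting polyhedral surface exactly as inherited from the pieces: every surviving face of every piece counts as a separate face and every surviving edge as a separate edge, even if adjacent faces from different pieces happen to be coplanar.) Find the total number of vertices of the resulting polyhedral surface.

26

A triangular prism: V=6, E=9, F=5.
Attach a 14-gonal bipyramid (V=16, E=42, F=28) along a 3-gon: merge 3 vertices and 3 edges, delete both glued faces → V=19, E=48, F=31.
Attach an octagonal pyramid (V=9, E=16, F=9) along a 3-gon: merge 3 vertices and 3 edges, delete both glued faces → V=25, E=61, F=38.
Attach a regular tetrahedron (V=4, E=6, F=4) along a 3-gon: merge 3 vertices and 3 edges, delete both glued faces → V=26, E=64, F=40.
Check: V − E + F = 26 − 64 + 40 = 2.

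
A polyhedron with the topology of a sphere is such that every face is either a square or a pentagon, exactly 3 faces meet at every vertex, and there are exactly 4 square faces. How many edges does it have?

Let x be the number of pentagons; then F = 4 + x.
Edge–face incidences: 2E = 4·4 + 5·x = 16 + 5x.
Every vertex has degree 3, so 3V = 2E.
Euler: V − E + F = 2 ⇒ (2E)/3 − E + (4 + x) = 2.
Multiply by 6: 2·(2E) − 3·(2E) + 6·(4 + x) = 12, i.e. 24 + 6x − (16 + 5x) = 12.
Collecting terms: x + 8 = 12, so x = 4.
Then 2E = 16 + 5·4 = 36, so E = 18, V = 2E/3 = 12, F = 4 + 4 = 8.

18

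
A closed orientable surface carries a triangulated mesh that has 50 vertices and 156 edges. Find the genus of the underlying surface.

Every face is a triangle and each edge borders two faces, so 3F = 2·156, giving F = 104.
χ = V − E + F = 50 − 156 + 104 = -2.
For a closed orientable surface χ = 2 − 2g, so g = (2 − (-2))/2 = 2.

2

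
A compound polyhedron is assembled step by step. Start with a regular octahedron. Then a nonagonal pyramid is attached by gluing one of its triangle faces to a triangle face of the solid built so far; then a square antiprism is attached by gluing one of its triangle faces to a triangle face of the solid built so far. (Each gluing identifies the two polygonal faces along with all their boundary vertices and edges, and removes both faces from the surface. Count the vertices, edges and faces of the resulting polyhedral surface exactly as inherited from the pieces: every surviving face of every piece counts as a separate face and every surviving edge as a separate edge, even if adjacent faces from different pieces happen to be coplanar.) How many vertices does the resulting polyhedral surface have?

18

A regular octahedron: V=6, E=12, F=8.
Attach a nonagonal pyramid (V=10, E=18, F=10) along a 3-gon: merge 3 vertices and 3 edges, delete both glued faces → V=13, E=27, F=16.
Attach a square antiprism (V=8, E=16, F=10) along a 3-gon: merge 3 vertices and 3 edges, delete both glued faces → V=18, E=40, F=24.
Check: V − E + F = 18 − 40 + 24 = 2.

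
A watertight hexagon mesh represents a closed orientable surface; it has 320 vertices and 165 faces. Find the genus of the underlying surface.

Every face is a hexagon, so 2E = 6·165 = 990, giving E = 495.
χ = V − E + F = 320 − 495 + 165 = -10.
For a closed orientable surface χ = 2 − 2g, so g = (2 − (-10))/2 = 6.

6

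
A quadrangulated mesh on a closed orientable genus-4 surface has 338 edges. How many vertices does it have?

χ = 2 − 2·4 = -6, and every face is a square so 4F = 2E.
F = 2E/4 = 169. Then V = -6 + E − F = -6 + 338 − 169 = 163.

163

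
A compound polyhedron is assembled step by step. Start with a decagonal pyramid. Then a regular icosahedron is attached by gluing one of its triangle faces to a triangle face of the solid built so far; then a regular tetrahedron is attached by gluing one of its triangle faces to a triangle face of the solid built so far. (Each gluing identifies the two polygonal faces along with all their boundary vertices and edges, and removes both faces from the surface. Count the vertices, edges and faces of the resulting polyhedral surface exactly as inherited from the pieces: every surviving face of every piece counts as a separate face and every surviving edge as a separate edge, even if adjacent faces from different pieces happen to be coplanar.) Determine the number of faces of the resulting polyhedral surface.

A decagonal pyramid: V=11, E=20, F=11.
Attach a regular icosahedron (V=12, E=30, F=20) along a 3-gon: merge 3 vertices and 3 edges, delete both glued faces → V=20, E=47, F=29.
Attach a regular tetrahedron (V=4, E=6, F=4) along a 3-gon: merge 3 vertices and 3 edges, delete both glued faces → V=21, E=50, F=31.
Check: V − E + F = 21 − 50 + 31 = 2.

31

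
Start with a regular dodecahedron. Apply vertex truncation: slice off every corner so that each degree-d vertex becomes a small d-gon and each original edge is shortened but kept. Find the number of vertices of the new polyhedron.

The base solid has V = 20, E = 30, F = 12.
Truncation replaces each original edge-end by a new vertex, so V′ = 2E = 60.
Each original edge survives, and each old vertex of degree d contributes d new edges; summing degrees gives Σd = 2E, so E′ = E + 2E = 3E = 90.
Each original face survives and each original vertex becomes one new face: F′ = F + V = 32.

60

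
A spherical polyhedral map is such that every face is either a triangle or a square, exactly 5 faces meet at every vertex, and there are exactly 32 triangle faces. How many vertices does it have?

Let x be the number of squares; then F = 32 + x.
Edge–face incidences: 2E = 3·32 + 4·x = 96 + 4x.
Every vertex has degree 5, so 5V = 2E.
Euler: V − E + F = 2 ⇒ (2E)/5 − E + (32 + x) = 2.
Multiply by 10: 2·(2E) − 5·(2E) + 10·(32 + x) = 20, i.e. 320 + 10x − 3·(96 + 4x) = 20.
Collecting terms: −2x + 32 = 20, so −2x = −12, so x = 6.
Then 2E = 96 + 4·6 = 120, so E = 60, V = 2E/5 = 24, F = 32 + 6 = 38.

24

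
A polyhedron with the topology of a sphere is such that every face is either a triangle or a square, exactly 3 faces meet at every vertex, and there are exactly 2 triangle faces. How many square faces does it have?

Let x be the number of squares; then F = 2 + x.
Edge–face incidences: 2E = 3·2 + 4·x = 6 + 4x.
Every vertex has degree 3, so 3V = 2E.
Euler: V − E + F = 2 ⇒ (2E)/3 − E + (2 + x) = 2.
Multiply by 6: 2·(2E) − 3·(2E) + 6·(2 + x) = 12, i.e. 12 + 6x − (6 + 4x) = 12.
Collecting terms: 2x + 6 = 12, so 2x = 6, so x = 3.
Then 2E = 6 + 4·3 = 18, so E = 9, V = 2E/3 = 6, F = 2 + 3 = 5.

3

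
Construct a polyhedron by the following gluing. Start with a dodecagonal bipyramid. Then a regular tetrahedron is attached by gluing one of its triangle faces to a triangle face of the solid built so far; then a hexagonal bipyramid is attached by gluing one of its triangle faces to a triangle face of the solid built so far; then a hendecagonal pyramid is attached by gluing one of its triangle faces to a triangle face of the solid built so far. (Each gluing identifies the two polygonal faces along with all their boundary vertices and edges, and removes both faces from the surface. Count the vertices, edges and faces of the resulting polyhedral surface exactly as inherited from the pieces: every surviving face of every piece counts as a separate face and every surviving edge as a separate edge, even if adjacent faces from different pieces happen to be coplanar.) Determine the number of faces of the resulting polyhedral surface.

46

A dodecagonal bipyramid: V=14, E=36, F=24.
Attach a regular tetrahedron (V=4, E=6, F=4) along a 3-gon: merge 3 vertices and 3 edges, delete both glued faces → V=15, E=39, F=26.
Attach a hexagonal bipyramid (V=8, E=18, F=12) along a 3-gon: merge 3 vertices and 3 edges, delete both glued faces → V=20, E=54, F=36.
Attach a hendecagonal pyramid (V=12, E=22, F=12) along a 3-gon: merge 3 vertices and 3 edges, delete both glued faces → V=29, E=73, F=46.
Check: V − E + F = 29 − 73 + 46 = 2.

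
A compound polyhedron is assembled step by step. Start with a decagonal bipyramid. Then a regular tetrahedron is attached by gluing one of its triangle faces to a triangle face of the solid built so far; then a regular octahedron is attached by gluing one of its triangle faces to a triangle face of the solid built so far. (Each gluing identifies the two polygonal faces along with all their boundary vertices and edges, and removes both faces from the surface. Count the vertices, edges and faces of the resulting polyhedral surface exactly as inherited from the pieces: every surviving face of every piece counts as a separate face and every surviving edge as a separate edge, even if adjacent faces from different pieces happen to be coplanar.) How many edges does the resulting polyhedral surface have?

42

A decagonal bipyramid: V=12, E=30, F=20.
Attach a regular tetrahedron (V=4, E=6, F=4) along a 3-gon: merge 3 vertices and 3 edges, delete both glued faces → V=13, E=33, F=22.
Attach a regular octahedron (V=6, E=12, F=8) along a 3-gon: merge 3 vertices and 3 edges, delete both glued faces → V=16, E=42, F=28.
Check: V − E + F = 16 − 42 + 28 = 2.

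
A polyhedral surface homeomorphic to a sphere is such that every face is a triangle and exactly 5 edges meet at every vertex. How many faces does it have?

Each face has 3 edges and each edge borders two faces, so 2E = 3F.
Each vertex has degree 5, so 5V = 2E and hence V = 3F/5.
Euler: V − E + F = 2 ⇒ (3F/5) − (3F/2) + F = 2.
Multiply by 10: (6 − 15 + 10)F = 20, i.e. 1F = 20.
So F = 20, E = 3·20/2 = 30, V = 3·20/5 = 12.

20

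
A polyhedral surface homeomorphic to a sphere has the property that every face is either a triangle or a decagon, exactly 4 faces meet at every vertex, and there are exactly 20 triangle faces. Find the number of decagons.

2

Let x be the number of decagons; then F = 20 + x.
Edge–face incidences: 2E = 3·20 + 10·x = 60 + 10x.
Every vertex has degree 4, so 4V = 2E.
Euler: V − E + F = 2 ⇒ (2E)/4 − E + (20 + x) = 2.
Multiply by 8: 2·(2E) − 4·(2E) + 8·(20 + x) = 16, i.e. 160 + 8x − 2·(60 + 10x) = 16.
Collecting terms: −12x + 40 = 16, so −12x = −24, so x = 2.
Then 2E = 60 + 10·2 = 80, so E = 40, V = 2E/4 = 20, F = 20 + 2 = 22.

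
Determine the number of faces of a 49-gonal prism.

A prism on an n-gon has two n-gon bases and n rectangular sides: V = 2·49 = 98, E = 3·49 = 147, F = 49 + 2 = 51.

51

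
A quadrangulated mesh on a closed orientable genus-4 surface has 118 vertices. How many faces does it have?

χ = 2 − 2·4 = -6, and every face is a square so 4F = 2E.
V − E + F = -6 with E = 4F/2 gives 118 − (4/2 − 1)·F = -6, so F = 124 and E = 248.

124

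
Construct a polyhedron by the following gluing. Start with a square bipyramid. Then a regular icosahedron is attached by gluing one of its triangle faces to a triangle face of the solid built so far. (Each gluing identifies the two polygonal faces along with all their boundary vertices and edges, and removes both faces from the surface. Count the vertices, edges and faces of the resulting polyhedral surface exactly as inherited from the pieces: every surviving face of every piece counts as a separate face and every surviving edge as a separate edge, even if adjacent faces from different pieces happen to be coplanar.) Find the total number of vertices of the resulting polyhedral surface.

A square bipyramid: V=6, E=12, F=8.
Attach a regular icosahedron (V=12, E=30, F=20) along a 3-gon: merge 3 vertices and 3 edges, delete both glued faces → V=15, E=39, F=26.
Check: V − E + F = 15 − 39 + 26 = 2.

15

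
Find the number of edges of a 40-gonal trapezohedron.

160

The n-trapezohedron (dual of the n-antiprism) has V = 2·40 + 2 = 82, E = 4·40 = 160, F = 2·40 = 80.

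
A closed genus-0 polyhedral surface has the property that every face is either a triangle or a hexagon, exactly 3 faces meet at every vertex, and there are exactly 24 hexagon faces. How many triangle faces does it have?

4

Let x be the number of triangles; then F = 24 + x.
Edge–face incidences: 2E = 6·24 + 3·x = 144 + 3x.
Every vertex has degree 3, so 3V = 2E.
Euler: V − E + F = 2 ⇒ (2E)/3 − E + (24 + x) = 2.
Multiply by 6: 2·(2E) − 3·(2E) + 6·(24 + x) = 12, i.e. 144 + 6x − (144 + 3x) = 12.
Collecting terms: 3x = 12, so x = 4.
Then 2E = 144 + 3·4 = 156, so E = 78, V = 2E/3 = 52, F = 24 + 4 = 28.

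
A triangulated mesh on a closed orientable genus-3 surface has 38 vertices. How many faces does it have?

84

χ = 2 − 2·3 = -4, and every face is a triangle so 3F = 2E.
V − E + F = -4 with E = 3F/2 gives 38 − (3/2 − 1)·F = -4, so F = 84 and E = 126.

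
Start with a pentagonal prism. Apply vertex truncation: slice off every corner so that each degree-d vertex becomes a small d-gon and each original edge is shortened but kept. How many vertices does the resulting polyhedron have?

30

The base solid has V = 10, E = 15, F = 7.
Truncation replaces each original edge-end by a new vertex, so V′ = 2E = 30.
Each original edge survives, and each old vertex of degree d contributes d new edges; summing degrees gives Σd = 2E, so E′ = E + 2E = 3E = 45.
Each original face survives and each original vertex becomes one new face: F′ = F + V = 17.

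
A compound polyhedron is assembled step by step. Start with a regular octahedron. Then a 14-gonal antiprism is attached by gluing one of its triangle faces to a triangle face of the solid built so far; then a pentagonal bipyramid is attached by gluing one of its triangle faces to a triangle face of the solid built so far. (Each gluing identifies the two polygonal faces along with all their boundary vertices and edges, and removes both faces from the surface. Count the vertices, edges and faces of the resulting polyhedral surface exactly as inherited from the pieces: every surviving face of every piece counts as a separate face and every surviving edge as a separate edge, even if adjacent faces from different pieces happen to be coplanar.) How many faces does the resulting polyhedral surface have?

44

A regular octahedron: V=6, E=12, F=8.
Attach a 14-gonal antiprism (V=28, E=56, F=30) along a 3-gon: merge 3 vertices and 3 edges, delete both glued faces → V=31, E=65, F=36.
Attach a pentagonal bipyramid (V=7, E=15, F=10) along a 3-gon: merge 3 vertices and 3 edges, delete both glued faces → V=35, E=77, F=44.
Check: V − E + F = 35 − 77 + 44 = 2.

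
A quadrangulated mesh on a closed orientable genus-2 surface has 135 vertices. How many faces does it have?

χ = 2 − 2·2 = -2, and every face is a square so 4F = 2E.
V − E + F = -2 with E = 4F/2 gives 135 − (4/2 − 1)·F = -2, so F = 137 and E = 274.

137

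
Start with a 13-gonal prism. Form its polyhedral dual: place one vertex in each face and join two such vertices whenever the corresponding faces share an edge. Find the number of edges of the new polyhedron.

39

The base solid has V = 26, E = 39, F = 15.
The dual swaps V and F and preserves E: V′ = F = 15, E′ = E = 39, F′ = V = 26.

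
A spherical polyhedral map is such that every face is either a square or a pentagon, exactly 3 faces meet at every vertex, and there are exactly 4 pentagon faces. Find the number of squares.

4

Let x be the number of squares; then F = 4 + x.
Edge–face incidences: 2E = 5·4 + 4·x = 20 + 4x.
Every vertex has degree 3, so 3V = 2E.
Euler: V − E + F = 2 ⇒ (2E)/3 − E + (4 + x) = 2.
Multiply by 6: 2·(2E) − 3·(2E) + 6·(4 + x) = 12, i.e. 24 + 6x − (20 + 4x) = 12.
Collecting terms: 2x + 4 = 12, so 2x = 8, so x = 4.
Then 2E = 20 + 4·4 = 36, so E = 18, V = 2E/3 = 12, F = 4 + 4 = 8.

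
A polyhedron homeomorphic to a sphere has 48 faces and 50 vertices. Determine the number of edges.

96

Here V − E + F = 2.
E = V + F − (2) = 50 + 48 − (2) = 96.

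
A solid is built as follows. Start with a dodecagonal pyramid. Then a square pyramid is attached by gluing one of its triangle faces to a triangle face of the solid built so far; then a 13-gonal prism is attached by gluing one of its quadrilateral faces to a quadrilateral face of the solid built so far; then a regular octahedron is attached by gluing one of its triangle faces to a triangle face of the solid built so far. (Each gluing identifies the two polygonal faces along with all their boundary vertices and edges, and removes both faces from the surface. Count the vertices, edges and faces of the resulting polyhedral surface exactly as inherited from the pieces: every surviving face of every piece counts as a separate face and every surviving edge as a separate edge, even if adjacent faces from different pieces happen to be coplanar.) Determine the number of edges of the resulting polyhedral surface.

A dodecagonal pyramid: V=13, E=24, F=13.
Attach a square pyramid (V=5, E=8, F=5) along a 3-gon: merge 3 vertices and 3 edges, delete both glued faces → V=15, E=29, F=16.
Attach a 13-gonal prism (V=26, E=39, F=15) along a 4-gon: merge 4 vertices and 4 edges, delete both glued faces → V=37, E=64, F=29.
Attach a regular octahedron (V=6, E=12, F=8) along a 3-gon: merge 3 vertices and 3 edges, delete both glued faces → V=40, E=73, F=35.
Check: V − E + F = 40 − 73 + 35 = 2.

73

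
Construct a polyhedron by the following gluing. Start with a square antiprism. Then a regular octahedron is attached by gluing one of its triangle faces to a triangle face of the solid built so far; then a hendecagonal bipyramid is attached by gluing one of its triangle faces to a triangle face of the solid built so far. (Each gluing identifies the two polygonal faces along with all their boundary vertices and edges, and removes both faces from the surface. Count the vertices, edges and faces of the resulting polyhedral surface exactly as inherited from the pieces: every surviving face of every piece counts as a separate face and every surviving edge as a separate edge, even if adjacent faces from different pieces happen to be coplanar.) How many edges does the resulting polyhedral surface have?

A square antiprism: V=8, E=16, F=10.
Attach a regular octahedron (V=6, E=12, F=8) along a 3-gon: merge 3 vertices and 3 edges, delete both glued faces → V=11, E=25, F=16.
Attach a hendecagonal bipyramid (V=13, E=33, F=22) along a 3-gon: merge 3 vertices and 3 edges, delete both glued faces → V=21, E=55, F=36.
Check: V − E + F = 21 − 55 + 36 = 2.

55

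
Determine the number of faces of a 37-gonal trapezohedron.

74

The n-trapezohedron (dual of the n-antiprism) has V = 2·37 + 2 = 76, E = 4·37 = 148, F = 2·37 = 74.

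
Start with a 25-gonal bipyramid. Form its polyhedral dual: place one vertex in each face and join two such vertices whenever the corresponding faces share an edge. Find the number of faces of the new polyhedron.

The base solid has V = 27, E = 75, F = 50.
The dual swaps V and F and preserves E: V′ = F = 50, E′ = E = 75, F′ = V = 27.

27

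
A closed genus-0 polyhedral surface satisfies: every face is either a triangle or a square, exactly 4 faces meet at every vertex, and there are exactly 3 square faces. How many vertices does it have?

Let x be the number of triangles; then F = 3 + x.
Edge–face incidences: 2E = 4·3 + 3·x = 12 + 3x.
Every vertex has degree 4, so 4V = 2E.
Euler: V − E + F = 2 ⇒ (2E)/4 − E + (3 + x) = 2.
Multiply by 8: 2·(2E) − 4·(2E) + 8·(3 + x) = 16, i.e. 24 + 8x − 2·(12 + 3x) = 16.
Collecting terms: 2x = 16, so x = 8.
Then 2E = 12 + 3·8 = 36, so E = 18, V = 2E/4 = 9, F = 3 + 8 = 11.

9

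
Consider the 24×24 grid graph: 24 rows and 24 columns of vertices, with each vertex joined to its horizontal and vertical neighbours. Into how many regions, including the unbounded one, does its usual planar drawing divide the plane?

530

The grid has V = 24·24 = 576 vertices and E = 24·23 + 24·23 = 1104 edges.
F = 2 − V + E = 2 − 576 + 1104 = 530.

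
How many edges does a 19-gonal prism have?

57

A prism on an n-gon has two n-gon bases and n rectangular sides: V = 2·19 = 38, E = 3·19 = 57, F = 19 + 2 = 21.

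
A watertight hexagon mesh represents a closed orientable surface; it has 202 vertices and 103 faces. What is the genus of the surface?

3

Every face is a hexagon, so 2E = 6·103 = 618, giving E = 309.
χ = V − E + F = 202 − 309 + 103 = -4.
For a closed orientable surface χ = 2 − 2g, so g = (2 − (-4))/2 = 3.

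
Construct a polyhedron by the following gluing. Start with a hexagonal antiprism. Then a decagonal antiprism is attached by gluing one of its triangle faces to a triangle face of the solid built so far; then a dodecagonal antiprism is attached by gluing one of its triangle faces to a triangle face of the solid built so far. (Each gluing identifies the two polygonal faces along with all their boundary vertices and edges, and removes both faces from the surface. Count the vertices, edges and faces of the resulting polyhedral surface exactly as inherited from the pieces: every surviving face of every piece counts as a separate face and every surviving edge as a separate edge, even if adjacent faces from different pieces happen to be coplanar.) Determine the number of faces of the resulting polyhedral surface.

A hexagonal antiprism: V=12, E=24, F=14.
Attach a decagonal antiprism (V=20, E=40, F=22) along a 3-gon: merge 3 vertices and 3 edges, delete both glued faces → V=29, E=61, F=34.
Attach a dodecagonal antiprism (V=24, E=48, F=26) along a 3-gon: merge 3 vertices and 3 edges, delete both glued faces → V=50, E=106, F=58.
Check: V − E + F = 50 − 106 + 58 = 2.

58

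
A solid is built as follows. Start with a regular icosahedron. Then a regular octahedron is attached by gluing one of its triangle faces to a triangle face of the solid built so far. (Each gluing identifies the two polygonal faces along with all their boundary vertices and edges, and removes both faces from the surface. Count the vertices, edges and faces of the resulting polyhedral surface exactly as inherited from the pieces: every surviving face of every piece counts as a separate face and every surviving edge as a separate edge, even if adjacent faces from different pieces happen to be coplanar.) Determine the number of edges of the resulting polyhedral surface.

39

A regular icosahedron: V=12, E=30, F=20.
Attach a regular octahedron (V=6, E=12, F=8) along a 3-gon: merge 3 vertices and 3 edges, delete both glued faces → V=15, E=39, F=26.
Check: V − E + F = 15 − 39 + 26 = 2.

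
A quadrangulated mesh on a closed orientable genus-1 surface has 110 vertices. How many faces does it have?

110

χ = 2 − 2·1 = 0, and every face is a square so 4F = 2E.
V − E + F = 0 with E = 4F/2 gives 110 − (4/2 − 1)·F = 0, so F = 110 and E = 220.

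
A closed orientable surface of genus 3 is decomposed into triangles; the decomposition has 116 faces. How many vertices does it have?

χ = 2 − 2·3 = -4, and every face is a triangle so 3F = 2E.
E = 3·116/2 = 174. Then V = -4 + E − F = -4 + 174 − 116 = 54.

54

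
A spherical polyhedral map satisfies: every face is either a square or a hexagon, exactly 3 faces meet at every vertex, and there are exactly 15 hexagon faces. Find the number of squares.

6

Let x be the number of squares; then F = 15 + x.
Edge–face incidences: 2E = 6·15 + 4·x = 90 + 4x.
Every vertex has degree 3, so 3V = 2E.
Euler: V − E + F = 2 ⇒ (2E)/3 − E + (15 + x) = 2.
Multiply by 6: 2·(2E) − 3·(2E) + 6·(15 + x) = 12, i.e. 90 + 6x − (90 + 4x) = 12.
Collecting terms: 2x = 12, so x = 6.
Then 2E = 90 + 4·6 = 114, so E = 57, V = 2E/3 = 38, F = 15 + 6 = 21.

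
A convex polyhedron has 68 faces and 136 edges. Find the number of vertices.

Here V − E + F = 2.
V = 2 + E − F = 2 + 136 − 68 = 70.

70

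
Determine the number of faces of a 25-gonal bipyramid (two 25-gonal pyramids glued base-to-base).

A bipyramid over an n-gon has 2n triangular faces and n + 2 vertices: V = 25 + 2 = 27, E = 3·25 = 75, F = 2·25 = 50.

50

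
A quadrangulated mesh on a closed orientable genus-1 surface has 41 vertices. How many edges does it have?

χ = 2 − 2·1 = 0, and every face is a square so 4F = 2E.
V − E + F = 0 with E = 4F/2 gives 41 − (4/2 − 1)·F = 0, so F = 41 and E = 82.

82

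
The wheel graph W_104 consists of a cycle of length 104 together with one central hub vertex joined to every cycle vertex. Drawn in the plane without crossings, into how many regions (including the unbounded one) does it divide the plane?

105

W_104 has V = 104 + 1 = 105 vertices and E = 2·104 = 208 edges.
By Euler's formula F = 2 − V + E = 2 − 105 + 208 = 105.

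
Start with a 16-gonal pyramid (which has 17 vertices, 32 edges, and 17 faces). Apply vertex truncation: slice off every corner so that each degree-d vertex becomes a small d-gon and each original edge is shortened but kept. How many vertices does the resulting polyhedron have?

64

Truncation replaces each original edge-end by a new vertex, so V′ = 2E = 64.
Each original edge survives, and each old vertex of degree d contributes d new edges; summing degrees gives Σd = 2E, so E′ = E + 2E = 3E = 96.
Each original face survives and each original vertex becomes one new face: F′ = F + V = 34.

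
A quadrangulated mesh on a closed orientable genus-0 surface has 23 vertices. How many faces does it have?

21

χ = 2 − 2·0 = 2, and every face is a square so 4F = 2E.
V − E + F = 2 with E = 4F/2 gives 23 − (4/2 − 1)·F = 2, so F = 21 and E = 42.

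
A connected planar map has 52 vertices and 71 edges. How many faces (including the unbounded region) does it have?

Euler's formula for a connected plane graph: V − E + F = 2, so F = 2 − 52 + 71 = 21.

21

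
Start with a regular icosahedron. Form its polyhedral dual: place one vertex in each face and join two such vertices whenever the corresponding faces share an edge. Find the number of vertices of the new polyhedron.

20

The base solid has V = 12, E = 30, F = 20.
The dual swaps V and F and preserves E: V′ = F = 20, E′ = E = 30, F′ = V = 12.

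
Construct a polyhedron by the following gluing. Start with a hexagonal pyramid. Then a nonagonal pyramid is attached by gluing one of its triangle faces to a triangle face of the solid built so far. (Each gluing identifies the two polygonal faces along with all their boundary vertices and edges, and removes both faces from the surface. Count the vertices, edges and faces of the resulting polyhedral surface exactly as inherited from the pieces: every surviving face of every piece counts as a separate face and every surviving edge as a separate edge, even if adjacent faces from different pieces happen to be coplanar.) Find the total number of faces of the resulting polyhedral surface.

15

A hexagonal pyramid: V=7, E=12, F=7.
Attach a nonagonal pyramid (V=10, E=18, F=10) along a 3-gon: merge 3 vertices and 3 edges, delete both glued faces → V=14, E=27, F=15.
Check: V − E + F = 14 − 27 + 15 = 2.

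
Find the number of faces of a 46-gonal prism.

48

A prism on an n-gon has two n-gon bases and n rectangular sides: V = 2·46 = 92, E = 3·46 = 138, F = 46 + 2 = 48.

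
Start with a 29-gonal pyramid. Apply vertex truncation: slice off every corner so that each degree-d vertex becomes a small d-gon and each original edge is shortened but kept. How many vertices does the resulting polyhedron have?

116

The base solid has V = 30, E = 58, F = 30.
Truncation replaces each original edge-end by a new vertex, so V′ = 2E = 116.
Each original edge survives, and each old vertex of degree d contributes d new edges; summing degrees gives Σd = 2E, so E′ = E + 2E = 3E = 174.
Each original face survives and each original vertex becomes one new face: F′ = F + V = 60.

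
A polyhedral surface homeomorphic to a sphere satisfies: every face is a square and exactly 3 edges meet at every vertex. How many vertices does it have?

Each face has 4 edges and each edge borders two faces, so 2E = 4F.
Each vertex has degree 3, so 3V = 2E and hence V = 4F/3.
Euler: V − E + F = 2 ⇒ (4F/3) − (4F/2) + F = 2.
Multiply by 6: (8 − 12 + 6)F = 12, i.e. 2F = 12.
So F = 6, E = 4·6/2 = 12, V = 4·6/3 = 8.

8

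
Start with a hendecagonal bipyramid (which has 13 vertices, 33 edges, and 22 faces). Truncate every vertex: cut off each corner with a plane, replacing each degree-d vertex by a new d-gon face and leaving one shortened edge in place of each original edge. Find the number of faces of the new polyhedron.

35

Truncation replaces each original edge-end by a new vertex, so V′ = 2E = 66.
Each original edge survives, and each old vertex of degree d contributes d new edges; summing degrees gives Σd = 2E, so E′ = E + 2E = 3E = 99.
Each original face survives and each original vertex becomes one new face: F′ = F + V = 35.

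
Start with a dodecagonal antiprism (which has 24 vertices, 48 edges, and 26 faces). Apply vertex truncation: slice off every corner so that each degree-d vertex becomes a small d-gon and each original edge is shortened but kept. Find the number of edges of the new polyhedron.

144

Truncation replaces each original edge-end by a new vertex, so V′ = 2E = 96.
Each original edge survives, and each old vertex of degree d contributes d new edges; summing degrees gives Σd = 2E, so E′ = E + 2E = 3E = 144.
Each original face survives and each original vertex becomes one new face: F′ = F + V = 50.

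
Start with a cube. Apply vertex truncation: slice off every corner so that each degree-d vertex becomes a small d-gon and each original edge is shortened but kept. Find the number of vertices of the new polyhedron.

24

The base solid has V = 8, E = 12, F = 6.
Truncation replaces each original edge-end by a new vertex, so V′ = 2E = 24.
Each original edge survives, and each old vertex of degree d contributes d new edges; summing degrees gives Σd = 2E, so E′ = E + 2E = 3E = 36.
Each original face survives and each original vertex becomes one new face: F′ = F + V = 14.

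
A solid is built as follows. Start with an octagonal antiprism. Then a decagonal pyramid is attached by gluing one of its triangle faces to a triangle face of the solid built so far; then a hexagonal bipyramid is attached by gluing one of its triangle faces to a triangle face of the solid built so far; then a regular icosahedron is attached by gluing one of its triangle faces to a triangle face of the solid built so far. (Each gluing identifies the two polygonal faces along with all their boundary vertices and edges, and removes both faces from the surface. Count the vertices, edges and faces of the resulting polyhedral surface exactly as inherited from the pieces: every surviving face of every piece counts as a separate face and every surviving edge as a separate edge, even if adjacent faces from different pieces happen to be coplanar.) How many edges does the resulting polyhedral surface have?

An octagonal antiprism: V=16, E=32, F=18.
Attach a decagonal pyramid (V=11, E=20, F=11) along a 3-gon: merge 3 vertices and 3 edges, delete both glued faces → V=24, E=49, F=27.
Attach a hexagonal bipyramid (V=8, E=18, F=12) along a 3-gon: merge 3 vertices and 3 edges, delete both glued faces → V=29, E=64, F=37.
Attach a regular icosahedron (V=12, E=30, F=20) along a 3-gon: merge 3 vertices and 3 edges, delete both glued faces → V=38, E=91, F=55.
Check: V − E + F = 38 − 91 + 55 = 2.

91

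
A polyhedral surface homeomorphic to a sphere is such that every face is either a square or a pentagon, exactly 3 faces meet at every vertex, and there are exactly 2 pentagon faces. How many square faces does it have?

Let x be the number of squares; then F = 2 + x.
Edge–face incidences: 2E = 5·2 + 4·x = 10 + 4x.
Every vertex has degree 3, so 3V = 2E.
Euler: V − E + F = 2 ⇒ (2E)/3 − E + (2 + x) = 2.
Multiply by 6: 2·(2E) − 3·(2E) + 6·(2 + x) = 12, i.e. 12 + 6x − (10 + 4x) = 12.
Collecting terms: 2x + 2 = 12, so 2x = 10, so x = 5.
Then 2E = 10 + 4·5 = 30, so E = 15, V = 2E/3 = 10, F = 2 + 5 = 7.

5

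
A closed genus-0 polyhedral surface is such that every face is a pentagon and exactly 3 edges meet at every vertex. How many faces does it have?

Each face has 5 edges and each edge borders two faces, so 2E = 5F.
Each vertex has degree 3, so 3V = 2E and hence V = 5F/3.
Euler: V − E + F = 2 ⇒ (5F/3) − (5F/2) + F = 2.
Multiply by 6: (10 − 15 + 6)F = 12, i.e. 1F = 12.
So F = 12, E = 5·12/2 = 30, V = 5·12/3 = 20.

12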